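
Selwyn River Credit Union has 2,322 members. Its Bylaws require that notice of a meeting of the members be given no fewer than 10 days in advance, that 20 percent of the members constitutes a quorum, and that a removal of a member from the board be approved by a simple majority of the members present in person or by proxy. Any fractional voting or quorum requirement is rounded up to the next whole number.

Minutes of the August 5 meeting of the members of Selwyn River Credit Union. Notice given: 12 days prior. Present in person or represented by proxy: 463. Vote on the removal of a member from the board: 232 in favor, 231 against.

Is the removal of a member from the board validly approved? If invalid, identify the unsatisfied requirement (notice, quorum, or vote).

Notice: 12 days given; 10 required. Satisfied.
Quorum: 20% of 2,322 = 464.40, rounded up to 465; 463 present. Not satisfied.
Vote: requires a majority of those present (463); a majority of 463 is 232, so 232 needed; 232 in favor. Satisfied.

Invalid — quorum requirement not satisfied.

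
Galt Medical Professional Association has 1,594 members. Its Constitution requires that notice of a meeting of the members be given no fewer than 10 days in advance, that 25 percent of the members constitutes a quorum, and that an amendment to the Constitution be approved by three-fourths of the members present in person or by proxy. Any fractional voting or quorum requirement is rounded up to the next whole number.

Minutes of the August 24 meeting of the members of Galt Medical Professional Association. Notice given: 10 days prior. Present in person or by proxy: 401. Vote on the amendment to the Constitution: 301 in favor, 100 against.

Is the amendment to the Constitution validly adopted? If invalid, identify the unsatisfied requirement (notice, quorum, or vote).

Valid — all requirements satisfied.

Notice: 10 days given; 10 required. Satisfied.
Quorum: 25% of 1,594 = 398.50, rounded up to 399; 401 present. Satisfied.
Vote: requires three-fourths of those present (401); 3/4 of 401 = 300.75, rounded up to 301, so 301 needed; 301 in favor. Satisfied.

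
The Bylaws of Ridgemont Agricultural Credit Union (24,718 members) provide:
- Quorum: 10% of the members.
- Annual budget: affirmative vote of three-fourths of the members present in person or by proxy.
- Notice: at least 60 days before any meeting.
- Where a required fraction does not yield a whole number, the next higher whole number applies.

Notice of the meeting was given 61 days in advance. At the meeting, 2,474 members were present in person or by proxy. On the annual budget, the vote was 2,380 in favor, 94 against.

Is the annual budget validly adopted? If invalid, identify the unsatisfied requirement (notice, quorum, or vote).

Valid — all requirements satisfied.

Notice: 61 days given; 60 required. Satisfied.
Quorum: 10% of 24,718 = 2,471.80, rounded up to 2,472; 2,474 present. Satisfied.
Vote: requires three-fourths of those present (2,474); 3/4 of 2474 = 1855.50, rounded up to 1856, so 1,856 needed; 2,380 in favor. Satisfied.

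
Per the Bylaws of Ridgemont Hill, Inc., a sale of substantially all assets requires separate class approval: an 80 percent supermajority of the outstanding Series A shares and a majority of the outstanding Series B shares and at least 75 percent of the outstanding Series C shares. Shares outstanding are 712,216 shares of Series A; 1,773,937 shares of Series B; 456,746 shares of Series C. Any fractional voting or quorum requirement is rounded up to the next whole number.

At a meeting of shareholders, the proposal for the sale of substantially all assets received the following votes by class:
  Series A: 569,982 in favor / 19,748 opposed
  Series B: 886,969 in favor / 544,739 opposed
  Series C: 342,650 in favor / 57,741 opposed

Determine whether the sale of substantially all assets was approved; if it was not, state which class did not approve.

Series A: 4/5 of 712216 = 569772.80, rounded up to 569773; 569,773 required, 569,982 in favor — approved.
Series B: a majority of 1773937 is 886969; 886,969 required, 886,969 in favor — approved.
Series C: 3/4 of 456746 = 342559.50, rounded up to 342560; 342,560 required, 342,650 in favor — approved.

Approved — every class gave the required vote.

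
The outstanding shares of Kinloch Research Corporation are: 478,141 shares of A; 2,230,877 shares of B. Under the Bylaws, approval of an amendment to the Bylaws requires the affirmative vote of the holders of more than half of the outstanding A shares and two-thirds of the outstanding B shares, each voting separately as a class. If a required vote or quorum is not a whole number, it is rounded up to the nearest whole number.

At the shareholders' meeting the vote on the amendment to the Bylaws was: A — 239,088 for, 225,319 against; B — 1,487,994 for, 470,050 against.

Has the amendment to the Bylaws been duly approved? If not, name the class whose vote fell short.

A: a majority of 478141 is 239071; 239,071 required, 239,088 in favor — approved.
B: 2/3 of 2230877 = 1487251.33, rounded up to 1487252; 1,487,252 required, 1,487,994 in favor — approved.

Approved — every class gave the required vote.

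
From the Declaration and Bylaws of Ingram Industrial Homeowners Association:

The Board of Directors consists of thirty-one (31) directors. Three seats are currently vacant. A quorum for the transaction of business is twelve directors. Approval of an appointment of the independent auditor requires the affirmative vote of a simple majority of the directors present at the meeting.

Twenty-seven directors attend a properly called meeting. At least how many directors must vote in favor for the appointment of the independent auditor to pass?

The appointment of the independent auditor requires a majority of the directors present (27).
A majority of 27 is 14.

14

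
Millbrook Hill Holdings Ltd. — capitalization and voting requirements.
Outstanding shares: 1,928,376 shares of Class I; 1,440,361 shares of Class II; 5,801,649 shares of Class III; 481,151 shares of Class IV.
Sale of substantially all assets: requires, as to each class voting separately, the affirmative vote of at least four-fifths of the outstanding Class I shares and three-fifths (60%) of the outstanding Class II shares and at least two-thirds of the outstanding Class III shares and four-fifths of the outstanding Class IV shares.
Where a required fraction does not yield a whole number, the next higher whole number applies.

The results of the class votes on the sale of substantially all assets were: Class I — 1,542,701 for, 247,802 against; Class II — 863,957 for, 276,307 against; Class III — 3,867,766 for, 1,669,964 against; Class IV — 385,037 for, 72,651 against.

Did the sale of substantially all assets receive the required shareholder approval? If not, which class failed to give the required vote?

Class I: 4/5 of 1928376 = 1542700.80, rounded up to 1542701; 1,542,701 required, 1,542,701 in favor — approved.
Class II: 3/5 of 1440361 = 864216.60, rounded up to 864217; 864,217 required, 863,957 in favor — not approved.
Class III: 2/3 of 5801649 = 3867766; 3,867,766 required, 3,867,766 in favor — approved.
Class IV: 4/5 of 481151 = 384920.80, rounded up to 384921; 384,921 required, 385,037 in favor — approved.

Not approved — the Class II shares did not give the required vote.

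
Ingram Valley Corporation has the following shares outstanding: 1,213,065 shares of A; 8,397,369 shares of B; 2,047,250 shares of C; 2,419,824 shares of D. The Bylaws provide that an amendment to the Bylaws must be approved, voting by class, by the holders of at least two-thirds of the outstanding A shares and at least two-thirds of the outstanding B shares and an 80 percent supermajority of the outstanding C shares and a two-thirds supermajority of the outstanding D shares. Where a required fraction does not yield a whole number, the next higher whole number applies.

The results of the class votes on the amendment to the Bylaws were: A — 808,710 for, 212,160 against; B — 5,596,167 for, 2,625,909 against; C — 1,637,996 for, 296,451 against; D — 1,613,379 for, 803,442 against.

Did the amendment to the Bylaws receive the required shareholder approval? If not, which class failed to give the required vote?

A: 2/3 of 1213065 = 808710; 808,710 required, 808,710 in favor — approved.
B: 2/3 of 8397369 = 5598246; 5,598,246 required, 5,596,167 in favor — not approved.
C: 4/5 of 2047250 = 1637800; 1,637,800 required, 1,637,996 in favor — approved.
D: 2/3 of 2419824 = 1613216; 1,613,216 required, 1,613,379 in favor — approved.

Not approved — the B shares did not give the required vote.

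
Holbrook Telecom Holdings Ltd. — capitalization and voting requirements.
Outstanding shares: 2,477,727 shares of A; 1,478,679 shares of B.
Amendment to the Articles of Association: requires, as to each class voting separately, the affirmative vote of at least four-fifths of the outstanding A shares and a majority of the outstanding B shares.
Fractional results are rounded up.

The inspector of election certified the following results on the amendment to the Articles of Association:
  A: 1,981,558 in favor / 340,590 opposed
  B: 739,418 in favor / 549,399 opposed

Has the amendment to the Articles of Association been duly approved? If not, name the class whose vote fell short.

Not approved — the A shares did not give the required vote.

A: 4/5 of 2477727 = 1982181.60, rounded up to 1982182; 1,982,182 required, 1,981,558 in favor — not approved.
B: a majority of 1478679 is 739340; 739,340 required, 739,418 in favor — approved.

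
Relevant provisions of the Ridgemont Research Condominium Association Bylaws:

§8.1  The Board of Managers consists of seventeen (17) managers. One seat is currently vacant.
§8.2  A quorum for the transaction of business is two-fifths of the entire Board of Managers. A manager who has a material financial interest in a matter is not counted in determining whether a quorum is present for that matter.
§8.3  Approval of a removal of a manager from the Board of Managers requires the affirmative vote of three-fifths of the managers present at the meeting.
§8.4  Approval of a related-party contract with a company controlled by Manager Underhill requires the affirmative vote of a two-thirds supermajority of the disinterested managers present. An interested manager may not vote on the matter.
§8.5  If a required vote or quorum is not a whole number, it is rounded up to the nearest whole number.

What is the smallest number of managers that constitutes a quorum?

2/5 of 17 = 6.80, rounded up to 7.

7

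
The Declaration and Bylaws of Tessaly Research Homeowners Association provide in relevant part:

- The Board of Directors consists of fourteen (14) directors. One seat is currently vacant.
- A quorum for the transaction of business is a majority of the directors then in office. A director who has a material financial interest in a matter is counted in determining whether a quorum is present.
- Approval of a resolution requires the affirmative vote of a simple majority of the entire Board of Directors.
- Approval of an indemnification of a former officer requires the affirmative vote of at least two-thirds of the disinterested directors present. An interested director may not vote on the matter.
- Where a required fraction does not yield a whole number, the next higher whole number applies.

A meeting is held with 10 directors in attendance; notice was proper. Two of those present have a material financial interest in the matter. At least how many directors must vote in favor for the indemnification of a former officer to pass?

The indemnification of a former officer requires two-thirds of the disinterested directors present (10 − 2 = 8).
2/3 of 8 = 5.33, rounded up to 6.

6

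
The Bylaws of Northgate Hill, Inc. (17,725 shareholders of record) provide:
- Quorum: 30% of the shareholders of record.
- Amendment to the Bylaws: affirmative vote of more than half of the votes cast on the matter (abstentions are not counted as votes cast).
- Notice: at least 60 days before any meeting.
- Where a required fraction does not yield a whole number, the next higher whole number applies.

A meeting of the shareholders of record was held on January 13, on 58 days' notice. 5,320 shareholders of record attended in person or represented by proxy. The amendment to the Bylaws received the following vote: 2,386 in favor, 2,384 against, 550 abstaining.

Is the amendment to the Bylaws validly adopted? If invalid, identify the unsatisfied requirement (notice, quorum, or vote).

Notice: 58 days given; 60 required. Not satisfied.
Quorum: 30% of 17,725 = 5,317.50, rounded up to 5,318; 5,320 present. Satisfied.
Vote: requires a majority of the votes cast (5,320 − 550 abstaining = 4,770); a majority of 4770 is 2386, so 2,386 needed; 2,386 in favor. Satisfied.

Invalid — notice requirement not satisfied.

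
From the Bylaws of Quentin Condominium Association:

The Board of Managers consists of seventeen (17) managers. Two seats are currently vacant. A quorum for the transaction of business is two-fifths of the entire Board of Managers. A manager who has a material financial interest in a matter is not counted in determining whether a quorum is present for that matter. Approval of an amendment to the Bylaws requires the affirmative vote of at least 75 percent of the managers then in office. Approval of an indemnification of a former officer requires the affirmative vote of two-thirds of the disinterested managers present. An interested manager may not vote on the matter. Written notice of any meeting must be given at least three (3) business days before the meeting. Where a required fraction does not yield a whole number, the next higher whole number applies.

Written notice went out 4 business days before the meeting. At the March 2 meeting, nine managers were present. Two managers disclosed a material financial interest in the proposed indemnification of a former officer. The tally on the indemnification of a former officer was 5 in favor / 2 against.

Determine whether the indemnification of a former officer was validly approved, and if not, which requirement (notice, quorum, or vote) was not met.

Notice: 4 business days given; 3 required (4 ≥ 3). Satisfied.
Quorum: 9 present, but the 2 interested managers do not count, leaving 7. Quorum is 7. Satisfied.
Vote: the indemnification of a former officer requires two-thirds of the disinterested managers present (9 − 2 = 7). 2/3 of 7 = 4.67, rounded up to 5, so 5 affirmative votes are needed; 5 voted in favor. Satisfied.

Valid — all requirements satisfied.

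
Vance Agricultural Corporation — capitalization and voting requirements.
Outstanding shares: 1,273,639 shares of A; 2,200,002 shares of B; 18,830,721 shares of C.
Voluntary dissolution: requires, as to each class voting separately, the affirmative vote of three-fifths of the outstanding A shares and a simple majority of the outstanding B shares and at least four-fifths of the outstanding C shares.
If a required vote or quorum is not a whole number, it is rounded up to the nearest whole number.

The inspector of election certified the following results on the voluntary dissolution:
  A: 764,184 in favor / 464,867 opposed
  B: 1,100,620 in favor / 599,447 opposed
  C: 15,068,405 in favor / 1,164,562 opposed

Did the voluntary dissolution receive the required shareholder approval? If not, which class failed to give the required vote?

A: 3/5 of 1273639 = 764183.40, rounded up to 764184; 764,184 required, 764,184 in favor — approved.
B: a majority of 2200002 is 1100002; 1,100,002 required, 1,100,620 in favor — approved.
C: 4/5 of 18830721 = 15064576.80, rounded up to 15064577; 15,064,577 required, 15,068,405 in favor — approved.

Approved — every class gave the required vote.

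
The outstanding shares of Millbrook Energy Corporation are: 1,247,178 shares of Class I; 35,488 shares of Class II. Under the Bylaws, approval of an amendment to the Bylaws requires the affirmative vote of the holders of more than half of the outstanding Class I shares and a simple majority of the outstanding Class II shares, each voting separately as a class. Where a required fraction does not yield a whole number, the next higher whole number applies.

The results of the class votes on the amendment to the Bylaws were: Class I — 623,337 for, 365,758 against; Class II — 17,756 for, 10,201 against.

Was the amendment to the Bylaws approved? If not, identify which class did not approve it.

Not approved — the Class I shares did not give the required vote.

Class I: a majority of 1247178 is 623590; 623,590 required, 623,337 in favor — not approved.
Class II: a majority of 35488 is 17745; 17,745 required, 17,756 in favor — approved.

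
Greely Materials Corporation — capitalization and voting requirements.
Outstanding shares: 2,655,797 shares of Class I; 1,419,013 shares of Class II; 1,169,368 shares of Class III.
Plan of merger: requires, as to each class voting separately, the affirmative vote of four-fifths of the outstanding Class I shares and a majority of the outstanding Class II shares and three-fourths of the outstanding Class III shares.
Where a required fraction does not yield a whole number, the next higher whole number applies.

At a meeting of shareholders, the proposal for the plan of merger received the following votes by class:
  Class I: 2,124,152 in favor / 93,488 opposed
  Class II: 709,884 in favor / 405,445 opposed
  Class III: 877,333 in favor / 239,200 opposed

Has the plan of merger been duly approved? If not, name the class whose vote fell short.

Class I: 4/5 of 2655797 = 2124637.60, rounded up to 2124638; 2,124,638 required, 2,124,152 in favor — not approved.
Class II: a majority of 1419013 is 709507; 709,507 required, 709,884 in favor — approved.
Class III: 3/4 of 1169368 = 877026; 877,026 required, 877,333 in favor — approved.

Not approved — the Class I shares did not give the required vote.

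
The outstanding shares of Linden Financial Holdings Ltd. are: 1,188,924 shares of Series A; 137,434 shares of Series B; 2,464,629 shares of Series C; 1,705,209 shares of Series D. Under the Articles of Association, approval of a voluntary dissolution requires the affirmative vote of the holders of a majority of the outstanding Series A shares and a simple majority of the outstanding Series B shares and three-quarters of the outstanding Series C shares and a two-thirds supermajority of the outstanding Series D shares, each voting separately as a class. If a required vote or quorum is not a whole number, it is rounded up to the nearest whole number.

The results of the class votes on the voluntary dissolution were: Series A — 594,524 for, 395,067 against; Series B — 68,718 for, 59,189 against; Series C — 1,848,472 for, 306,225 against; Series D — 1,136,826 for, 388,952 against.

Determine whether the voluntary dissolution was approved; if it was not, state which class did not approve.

Approved — every class gave the required vote.

Series A: a majority of 1188924 is 594463; 594,463 required, 594,524 in favor — approved.
Series B: a majority of 137434 is 68718; 68,718 required, 68,718 in favor — approved.
Series C: 3/4 of 2464629 = 1848471.75, rounded up to 1848472; 1,848,472 required, 1,848,472 in favor — approved.
Series D: 2/3 of 1705209 = 1136806; 1,136,806 required, 1,136,826 in favor — approved.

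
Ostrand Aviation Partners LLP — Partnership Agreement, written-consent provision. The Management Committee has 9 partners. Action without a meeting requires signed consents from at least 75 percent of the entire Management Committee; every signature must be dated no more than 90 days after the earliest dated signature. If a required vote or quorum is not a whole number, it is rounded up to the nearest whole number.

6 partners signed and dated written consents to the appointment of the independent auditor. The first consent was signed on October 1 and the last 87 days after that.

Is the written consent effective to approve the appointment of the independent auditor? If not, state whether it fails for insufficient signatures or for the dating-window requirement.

Signatures required: at least 75 percent of 9 — 3/4 of 9 = 6.75, rounded up to 7, so 7 needed; 6 signed. Insufficient.
Dating window: the latest signature is 87 days after the earliest; the limit is 90 days. Within the window.

Not effective — insufficient signatures.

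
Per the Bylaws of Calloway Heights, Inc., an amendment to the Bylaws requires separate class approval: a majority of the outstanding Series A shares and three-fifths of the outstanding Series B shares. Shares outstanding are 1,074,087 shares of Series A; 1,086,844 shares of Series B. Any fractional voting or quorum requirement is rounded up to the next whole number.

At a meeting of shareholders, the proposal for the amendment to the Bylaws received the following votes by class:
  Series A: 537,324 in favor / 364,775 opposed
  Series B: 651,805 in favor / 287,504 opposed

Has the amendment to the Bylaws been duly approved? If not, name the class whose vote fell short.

Not approved — the Series B shares did not give the required vote.

Series A: a majority of 1074087 is 537044; 537,044 required, 537,324 in favor — approved.
Series B: 3/5 of 1086844 = 652106.40, rounded up to 652107; 652,107 required, 651,805 in favor — not approved.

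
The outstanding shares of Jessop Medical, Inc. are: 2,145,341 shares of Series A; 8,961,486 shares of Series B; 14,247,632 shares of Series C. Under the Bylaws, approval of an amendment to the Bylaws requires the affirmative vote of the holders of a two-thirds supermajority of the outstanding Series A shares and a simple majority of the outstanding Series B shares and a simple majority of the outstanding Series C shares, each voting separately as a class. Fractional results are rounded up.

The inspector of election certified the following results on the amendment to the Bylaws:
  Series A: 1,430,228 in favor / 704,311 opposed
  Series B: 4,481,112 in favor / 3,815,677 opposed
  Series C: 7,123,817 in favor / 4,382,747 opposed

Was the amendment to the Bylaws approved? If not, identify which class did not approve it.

Approved — every class gave the required vote.

Series A: 2/3 of 2145341 = 1430227.33, rounded up to 1430228; 1,430,228 required, 1,430,228 in favor — approved.
Series B: a majority of 8961486 is 4480744; 4,480,744 required, 4,481,112 in favor — approved.
Series C: a majority of 14247632 is 7123817; 7,123,817 required, 7,123,817 in favor — approved.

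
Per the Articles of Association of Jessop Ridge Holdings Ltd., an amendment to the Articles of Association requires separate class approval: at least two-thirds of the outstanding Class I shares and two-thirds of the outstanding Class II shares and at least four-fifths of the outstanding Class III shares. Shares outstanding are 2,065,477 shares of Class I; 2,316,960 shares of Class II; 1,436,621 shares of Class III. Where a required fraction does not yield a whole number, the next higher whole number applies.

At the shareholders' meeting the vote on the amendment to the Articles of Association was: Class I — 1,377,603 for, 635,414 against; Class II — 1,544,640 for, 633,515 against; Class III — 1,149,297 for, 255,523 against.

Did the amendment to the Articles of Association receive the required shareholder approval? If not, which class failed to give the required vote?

Class I: 2/3 of 2065477 = 1376984.67, rounded up to 1376985; 1,376,985 required, 1,377,603 in favor — approved.
Class II: 2/3 of 2316960 = 1544640; 1,544,640 required, 1,544,640 in favor — approved.
Class III: 4/5 of 1436621 = 1149296.80, rounded up to 1149297; 1,149,297 required, 1,149,297 in favor — approved.

Approved — every class gave the required vote.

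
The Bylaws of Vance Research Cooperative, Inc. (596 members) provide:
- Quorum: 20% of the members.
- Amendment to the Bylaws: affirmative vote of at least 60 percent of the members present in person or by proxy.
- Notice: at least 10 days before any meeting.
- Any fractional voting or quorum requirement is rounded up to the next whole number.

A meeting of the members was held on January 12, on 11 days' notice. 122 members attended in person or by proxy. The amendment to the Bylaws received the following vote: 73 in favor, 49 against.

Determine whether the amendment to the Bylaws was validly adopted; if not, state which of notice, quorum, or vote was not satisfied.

Invalid — vote requirement not satisfied.

Notice: 11 days given; 10 required. Satisfied.
Quorum: 20% of 596 = 119.20, rounded up to 120; 122 present. Satisfied.
Vote: requires three-fifths of those present (122); 3/5 of 122 = 73.20, rounded up to 74, so 74 needed; 73 in favor. Not satisfied.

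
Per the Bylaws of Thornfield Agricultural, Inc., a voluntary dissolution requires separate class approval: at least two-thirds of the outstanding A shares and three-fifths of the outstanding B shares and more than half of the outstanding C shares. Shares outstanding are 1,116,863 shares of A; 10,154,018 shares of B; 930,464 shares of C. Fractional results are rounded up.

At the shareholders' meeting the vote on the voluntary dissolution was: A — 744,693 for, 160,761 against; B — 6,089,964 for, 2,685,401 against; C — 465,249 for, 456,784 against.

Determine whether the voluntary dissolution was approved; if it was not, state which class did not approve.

A: 2/3 of 1116863 = 744575.33, rounded up to 744576; 744,576 required, 744,693 in favor — approved.
B: 3/5 of 10154018 = 6092410.80, rounded up to 6092411; 6,092,411 required, 6,089,964 in favor — not approved.
C: a majority of 930464 is 465233; 465,233 required, 465,249 in favor — approved.

Not approved — the B shares did not give the required vote.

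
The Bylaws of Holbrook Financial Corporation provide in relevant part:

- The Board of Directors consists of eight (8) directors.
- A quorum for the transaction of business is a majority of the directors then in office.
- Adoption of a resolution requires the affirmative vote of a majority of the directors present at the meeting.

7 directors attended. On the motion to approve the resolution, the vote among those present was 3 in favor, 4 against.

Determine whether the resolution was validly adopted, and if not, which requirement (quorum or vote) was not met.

Invalid — vote requirement not satisfied.

Quorum: 7 present; quorum is 5. Satisfied.
Vote: the resolution requires a majority of the directors present (7). A majority of 7 is 4, so 4 affirmative votes are needed; 3 voted in favor. Not satisfied.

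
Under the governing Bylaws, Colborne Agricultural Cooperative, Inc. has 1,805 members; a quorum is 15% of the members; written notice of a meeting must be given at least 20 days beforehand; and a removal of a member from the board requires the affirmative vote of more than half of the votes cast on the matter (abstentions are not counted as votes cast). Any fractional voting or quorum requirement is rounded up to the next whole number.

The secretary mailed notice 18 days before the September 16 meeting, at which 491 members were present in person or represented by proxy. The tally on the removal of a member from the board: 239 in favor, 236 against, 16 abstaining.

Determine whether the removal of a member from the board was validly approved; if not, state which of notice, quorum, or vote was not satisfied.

Notice: 18 days given; 20 required. Not satisfied.
Quorum: 15% of 1,805 = 270.75, rounded up to 271; 491 present. Satisfied.
Vote: requires a majority of the votes cast (491 − 16 abstaining = 475); a majority of 475 is 238, so 238 needed; 239 in favor. Satisfied.

Invalid — notice requirement not satisfied.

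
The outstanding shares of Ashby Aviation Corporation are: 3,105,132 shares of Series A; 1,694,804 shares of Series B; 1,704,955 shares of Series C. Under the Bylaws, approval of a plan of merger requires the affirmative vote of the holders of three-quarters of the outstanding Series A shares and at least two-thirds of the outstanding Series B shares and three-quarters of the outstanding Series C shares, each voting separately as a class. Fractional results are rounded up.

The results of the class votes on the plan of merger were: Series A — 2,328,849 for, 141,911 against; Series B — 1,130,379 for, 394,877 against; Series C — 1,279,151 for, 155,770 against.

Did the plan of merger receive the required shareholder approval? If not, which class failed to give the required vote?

Approved — every class gave the required vote.

Series A: 3/4 of 3105132 = 2328849; 2,328,849 required, 2,328,849 in favor — approved.
Series B: 2/3 of 1694804 = 1129869.33, rounded up to 1129870; 1,129,870 required, 1,130,379 in favor — approved.
Series C: 3/4 of 1704955 = 1278716.25, rounded up to 1278717; 1,278,717 required, 1,279,151 in favor — approved.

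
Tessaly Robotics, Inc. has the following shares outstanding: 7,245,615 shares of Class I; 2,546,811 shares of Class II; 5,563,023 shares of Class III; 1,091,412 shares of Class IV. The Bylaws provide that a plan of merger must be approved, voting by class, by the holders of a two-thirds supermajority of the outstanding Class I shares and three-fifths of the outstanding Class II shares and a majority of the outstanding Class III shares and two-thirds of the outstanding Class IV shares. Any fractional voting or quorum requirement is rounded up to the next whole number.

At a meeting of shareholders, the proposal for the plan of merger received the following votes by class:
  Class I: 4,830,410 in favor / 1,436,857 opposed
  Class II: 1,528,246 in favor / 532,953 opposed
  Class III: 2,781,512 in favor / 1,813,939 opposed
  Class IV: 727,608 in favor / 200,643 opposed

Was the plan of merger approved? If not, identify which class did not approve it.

Class I: 2/3 of 7245615 = 4830410; 4,830,410 required, 4,830,410 in favor — approved.
Class II: 3/5 of 2546811 = 1528086.60, rounded up to 1528087; 1,528,087 required, 1,528,246 in favor — approved.
Class III: a majority of 5563023 is 2781512; 2,781,512 required, 2,781,512 in favor — approved.
Class IV: 2/3 of 1091412 = 727608; 727,608 required, 727,608 in favor — approved.

Approved — every class gave the required vote.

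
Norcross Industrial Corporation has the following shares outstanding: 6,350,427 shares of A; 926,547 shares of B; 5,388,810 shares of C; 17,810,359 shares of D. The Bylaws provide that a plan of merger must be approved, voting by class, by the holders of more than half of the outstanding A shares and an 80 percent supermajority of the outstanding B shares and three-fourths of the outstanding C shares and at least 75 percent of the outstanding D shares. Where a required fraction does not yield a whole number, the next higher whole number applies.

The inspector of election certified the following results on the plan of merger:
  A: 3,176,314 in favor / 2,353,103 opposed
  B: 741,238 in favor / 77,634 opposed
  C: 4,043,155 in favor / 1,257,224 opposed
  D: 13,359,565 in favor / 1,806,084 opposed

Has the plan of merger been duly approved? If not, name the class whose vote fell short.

Approved — every class gave the required vote.

A: a majority of 6350427 is 3175214; 3,175,214 required, 3,176,314 in favor — approved.
B: 4/5 of 926547 = 741237.60, rounded up to 741238; 741,238 required, 741,238 in favor — approved.
C: 3/4 of 5388810 = 4041607.50, rounded up to 4041608; 4,041,608 required, 4,043,155 in favor — approved.
D: 3/4 of 17810359 = 13357769.25, rounded up to 13357770; 13,357,770 required, 13,359,565 in favor — approved.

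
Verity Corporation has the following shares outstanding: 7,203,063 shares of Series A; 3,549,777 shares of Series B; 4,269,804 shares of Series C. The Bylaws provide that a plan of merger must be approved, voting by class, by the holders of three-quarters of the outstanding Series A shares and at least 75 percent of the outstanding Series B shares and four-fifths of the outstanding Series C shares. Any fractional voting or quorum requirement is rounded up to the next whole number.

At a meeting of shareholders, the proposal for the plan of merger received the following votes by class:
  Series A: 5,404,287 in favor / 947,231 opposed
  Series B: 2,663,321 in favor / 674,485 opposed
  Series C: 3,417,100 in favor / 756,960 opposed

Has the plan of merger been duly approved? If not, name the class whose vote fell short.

Approved — every class gave the required vote.

Series A: 3/4 of 7203063 = 5402297.25, rounded up to 5402298; 5,402,298 required, 5,404,287 in favor — approved.
Series B: 3/4 of 3549777 = 2662332.75, rounded up to 2662333; 2,662,333 required, 2,663,321 in favor — approved.
Series C: 4/5 of 4269804 = 3415843.20, rounded up to 3415844; 3,415,844 required, 3,417,100 in favor — approved.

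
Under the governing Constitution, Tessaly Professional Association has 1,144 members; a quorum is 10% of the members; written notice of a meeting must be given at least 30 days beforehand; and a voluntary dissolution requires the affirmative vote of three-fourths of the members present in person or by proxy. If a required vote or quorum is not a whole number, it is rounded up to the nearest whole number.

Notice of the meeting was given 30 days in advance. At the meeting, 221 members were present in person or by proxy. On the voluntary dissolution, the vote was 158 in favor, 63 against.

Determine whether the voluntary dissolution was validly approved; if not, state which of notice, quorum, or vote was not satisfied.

Notice: 30 days given; 30 required. Satisfied.
Quorum: 10% of 1,144 = 114.40, rounded up to 115; 221 present. Satisfied.
Vote: requires three-fourths of those present (221); 3/4 of 221 = 165.75, rounded up to 166, so 166 needed; 158 in favor. Not satisfied.

Invalid — vote requirement not satisfied.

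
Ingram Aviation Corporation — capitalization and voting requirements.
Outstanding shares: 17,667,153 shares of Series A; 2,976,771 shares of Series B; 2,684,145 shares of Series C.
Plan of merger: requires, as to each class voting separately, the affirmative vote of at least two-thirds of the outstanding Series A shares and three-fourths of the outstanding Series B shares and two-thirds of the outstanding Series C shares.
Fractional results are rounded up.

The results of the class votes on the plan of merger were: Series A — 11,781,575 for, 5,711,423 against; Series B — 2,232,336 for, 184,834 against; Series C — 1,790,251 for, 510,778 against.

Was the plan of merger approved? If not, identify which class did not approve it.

Series A: 2/3 of 17667153 = 11778102; 11,778,102 required, 11,781,575 in favor — approved.
Series B: 3/4 of 2976771 = 2232578.25, rounded up to 2232579; 2,232,579 required, 2,232,336 in favor — not approved.
Series C: 2/3 of 2684145 = 1789430; 1,789,430 required, 1,790,251 in favor — approved.

Not approved — the Series B shares did not give the required vote.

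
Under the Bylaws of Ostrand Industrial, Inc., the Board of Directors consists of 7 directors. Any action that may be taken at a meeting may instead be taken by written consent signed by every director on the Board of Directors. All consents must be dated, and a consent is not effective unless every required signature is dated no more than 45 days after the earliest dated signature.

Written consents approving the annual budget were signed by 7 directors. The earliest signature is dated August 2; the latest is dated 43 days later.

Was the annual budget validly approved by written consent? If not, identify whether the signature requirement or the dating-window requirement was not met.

Effective — both the signature and dating-window requirements are satisfied.

Signatures required: the unanimous vote of 7 — unanimous means all 7, so 7 needed; 7 signed. Sufficient.
Dating window: the latest signature is 43 days after the earliest; the limit is 45 days. Within the window.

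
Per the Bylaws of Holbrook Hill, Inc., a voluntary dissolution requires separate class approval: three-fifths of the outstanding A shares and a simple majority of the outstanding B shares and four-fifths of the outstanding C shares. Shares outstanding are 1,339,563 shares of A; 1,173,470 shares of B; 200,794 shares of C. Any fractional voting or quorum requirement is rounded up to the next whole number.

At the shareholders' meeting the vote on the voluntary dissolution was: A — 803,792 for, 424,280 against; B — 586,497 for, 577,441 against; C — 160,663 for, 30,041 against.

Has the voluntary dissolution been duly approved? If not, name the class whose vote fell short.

A: 3/5 of 1339563 = 803737.80, rounded up to 803738; 803,738 required, 803,792 in favor — approved.
B: a majority of 1173470 is 586736; 586,736 required, 586,497 in favor — not approved.
C: 4/5 of 200794 = 160635.20, rounded up to 160636; 160,636 required, 160,663 in favor — approved.

Not approved — the B shares did not give the required vote.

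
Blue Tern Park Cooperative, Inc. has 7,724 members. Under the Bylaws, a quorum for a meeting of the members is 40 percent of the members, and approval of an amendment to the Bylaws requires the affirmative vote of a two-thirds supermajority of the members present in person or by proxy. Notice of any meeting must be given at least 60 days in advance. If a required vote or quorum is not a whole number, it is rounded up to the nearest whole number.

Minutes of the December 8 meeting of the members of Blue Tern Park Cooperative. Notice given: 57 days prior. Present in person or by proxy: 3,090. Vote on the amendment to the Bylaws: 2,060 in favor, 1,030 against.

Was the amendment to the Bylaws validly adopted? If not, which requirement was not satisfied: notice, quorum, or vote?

Invalid — notice requirement not satisfied.

Notice: 57 days given; 60 required. Not satisfied.
Quorum: 40% of 7,724 = 3,089.60, rounded up to 3,090; 3,090 present. Satisfied.
Vote: requires two-thirds of those present (3,090); 2/3 of 3090 = 2060, so 2,060 needed; 2,060 in favor. Satisfied.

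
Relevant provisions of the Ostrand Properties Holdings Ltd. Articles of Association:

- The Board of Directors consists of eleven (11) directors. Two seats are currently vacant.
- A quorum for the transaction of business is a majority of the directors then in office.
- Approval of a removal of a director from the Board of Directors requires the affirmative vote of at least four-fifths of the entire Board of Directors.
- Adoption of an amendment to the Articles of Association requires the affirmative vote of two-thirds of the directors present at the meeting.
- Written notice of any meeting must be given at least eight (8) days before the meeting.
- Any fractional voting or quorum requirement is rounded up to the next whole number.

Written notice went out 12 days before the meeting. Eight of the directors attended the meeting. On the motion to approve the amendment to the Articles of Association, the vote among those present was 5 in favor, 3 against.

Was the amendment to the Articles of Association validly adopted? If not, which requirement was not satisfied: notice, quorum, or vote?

Invalid — vote requirement not satisfied.

Notice: 12 days given; 8 required (12 ≥ 8). Satisfied.
Quorum: 8 present; quorum is 5. Satisfied.
Vote: the amendment to the Articles of Association requires two-thirds of the directors present (8). 2/3 of 8 = 5.33, rounded up to 6, so 6 affirmative votes are needed; 5 voted in favor. Not satisfied.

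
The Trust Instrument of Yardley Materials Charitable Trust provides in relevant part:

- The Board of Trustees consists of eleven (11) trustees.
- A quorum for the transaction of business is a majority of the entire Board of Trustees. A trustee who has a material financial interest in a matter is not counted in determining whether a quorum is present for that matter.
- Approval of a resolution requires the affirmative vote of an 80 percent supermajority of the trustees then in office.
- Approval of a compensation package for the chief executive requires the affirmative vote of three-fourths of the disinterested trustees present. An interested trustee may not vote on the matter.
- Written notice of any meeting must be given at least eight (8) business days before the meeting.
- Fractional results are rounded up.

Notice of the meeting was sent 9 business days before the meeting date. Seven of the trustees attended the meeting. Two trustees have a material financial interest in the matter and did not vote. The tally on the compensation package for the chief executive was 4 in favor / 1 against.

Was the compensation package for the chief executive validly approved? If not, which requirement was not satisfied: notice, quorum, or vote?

Notice: 9 business days given; 8 required (9 ≥ 8). Satisfied.
Quorum: 7 present, but the 2 interested trustees do not count, leaving 5. Quorum is 6. Not satisfied.
Vote: the compensation package for the chief executive requires three-fourths of the disinterested trustees present (7 − 2 = 5). 3/4 of 5 = 3.75, rounded up to 4, so 4 affirmative votes are needed; 4 voted in favor. Satisfied. (Moot — without a quorum no business can be validly transacted.)

Invalid — quorum requirement not satisfied.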